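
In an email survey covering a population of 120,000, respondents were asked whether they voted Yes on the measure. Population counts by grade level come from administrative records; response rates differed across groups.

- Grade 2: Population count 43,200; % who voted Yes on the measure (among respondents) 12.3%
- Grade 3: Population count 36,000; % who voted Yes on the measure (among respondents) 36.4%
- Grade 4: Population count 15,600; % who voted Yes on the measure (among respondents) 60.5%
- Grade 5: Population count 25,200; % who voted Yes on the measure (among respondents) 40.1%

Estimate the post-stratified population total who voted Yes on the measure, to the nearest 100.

38,000

Each cell contributes its population count × the respondent rate:
  Grade 2: 43,200 × 12.3% = 5313.6
  Grade 3: 36,000 × 36.4% = 13,104
  Grade 4: 15,600 × 60.5% = 9438
  Grade 5: 25,200 × 40.1% = 10105.2
Estimated total = 37960.8 → 38,000.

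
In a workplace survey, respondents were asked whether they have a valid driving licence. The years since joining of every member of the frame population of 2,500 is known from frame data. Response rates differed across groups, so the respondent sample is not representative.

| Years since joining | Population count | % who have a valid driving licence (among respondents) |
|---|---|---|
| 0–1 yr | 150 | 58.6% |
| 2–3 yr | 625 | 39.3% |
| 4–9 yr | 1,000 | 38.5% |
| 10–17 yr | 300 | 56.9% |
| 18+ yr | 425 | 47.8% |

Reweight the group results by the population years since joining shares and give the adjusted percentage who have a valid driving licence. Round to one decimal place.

43.7%

Post-stratification weights by population share, not respondent share:
  0–1 yr: (150/2,500) × 58.6 = 3.516
  2–3 yr: (625/2,500) × 39.3 = 9.825
  4–9 yr: (1,000/2,500) × 38.5 = 15.4
  10–17 yr: (300/2,500) × 56.9 = 6.828
  18+ yr: (425/2,500) × 47.8 = 8.126
Post-stratified estimate = 43.695 → 43.7%.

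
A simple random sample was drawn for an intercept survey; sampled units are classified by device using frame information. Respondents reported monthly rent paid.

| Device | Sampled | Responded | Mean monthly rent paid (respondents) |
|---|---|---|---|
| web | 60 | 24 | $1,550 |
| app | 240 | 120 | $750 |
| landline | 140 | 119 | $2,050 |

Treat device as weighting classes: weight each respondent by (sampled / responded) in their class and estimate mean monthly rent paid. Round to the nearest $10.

$1,270

Response rates by class: web 24/60 = 40%, app 120/240 = 50%, landline 119/140 = 85%.
Inverse-response-rate weighting restores each class to its sampled count, so class totals weight by n_sampled:
  web: 60 × 1550 = 93,000
  app: 240 × 750 = 180,000
  landline: 140 × 2050 = 287,000
Adjusted estimate = 560,000 / 440 = 1272.73 → $1,270.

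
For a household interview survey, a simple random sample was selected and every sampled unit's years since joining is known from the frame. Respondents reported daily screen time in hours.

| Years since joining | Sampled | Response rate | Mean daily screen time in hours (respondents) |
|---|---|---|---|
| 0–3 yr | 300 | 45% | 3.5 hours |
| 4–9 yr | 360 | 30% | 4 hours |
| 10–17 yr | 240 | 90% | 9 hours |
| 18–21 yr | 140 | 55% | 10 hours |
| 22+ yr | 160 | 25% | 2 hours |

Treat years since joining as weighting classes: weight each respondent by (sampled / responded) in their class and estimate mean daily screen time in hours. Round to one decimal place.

Each respondent's weight = sampled/responded in their class; summing within a class gives n_sampled, so:
  0–3 yr: 300 × 3.5 = 1050
  4–9 yr: 360 × 4 = 1440
  10–17 yr: 240 × 9 = 2160
  18–21 yr: 140 × 10 = 1400
  22+ yr: 160 × 2 = 320
Adjusted estimate = 6370 / 1,200 = 5.30833 → 5.3.

5.3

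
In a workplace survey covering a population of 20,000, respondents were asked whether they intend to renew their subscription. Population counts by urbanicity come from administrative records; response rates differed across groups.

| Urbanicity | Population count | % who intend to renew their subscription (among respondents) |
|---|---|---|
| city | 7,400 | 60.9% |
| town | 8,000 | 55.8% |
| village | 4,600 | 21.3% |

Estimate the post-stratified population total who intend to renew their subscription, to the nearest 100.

Estimated count per cell = population count × respondent percentage:
  city: 7,400 × 60.9% = 4506.6
  town: 8,000 × 55.8% = 4464
  village: 4,600 × 21.3% = 979.8
Estimated total = 9950.4 → 10,000.

10,000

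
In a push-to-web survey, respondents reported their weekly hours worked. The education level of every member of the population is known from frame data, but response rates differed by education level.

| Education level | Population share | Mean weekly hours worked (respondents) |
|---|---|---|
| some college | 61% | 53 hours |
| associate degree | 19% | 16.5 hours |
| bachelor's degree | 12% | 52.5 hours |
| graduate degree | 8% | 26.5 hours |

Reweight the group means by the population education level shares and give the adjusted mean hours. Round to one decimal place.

43.9

Weight each group's respondent value by its population share:
  some college: 0.61 × 53 = 32.33
  associate degree: 0.19 × 16.5 = 3.135
  bachelor's degree: 0.12 × 52.5 = 6.3
  graduate degree: 0.08 × 26.5 = 2.12
Post-stratified estimate = 43.885 → 43.9.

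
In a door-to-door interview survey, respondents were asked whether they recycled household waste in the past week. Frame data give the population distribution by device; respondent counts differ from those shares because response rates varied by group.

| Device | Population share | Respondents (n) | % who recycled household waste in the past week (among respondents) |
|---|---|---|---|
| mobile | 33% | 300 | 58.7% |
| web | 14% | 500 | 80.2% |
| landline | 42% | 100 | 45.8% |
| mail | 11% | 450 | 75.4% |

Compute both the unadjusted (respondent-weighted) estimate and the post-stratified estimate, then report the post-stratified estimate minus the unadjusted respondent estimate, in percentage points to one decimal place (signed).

Naive respondent-only estimate (weights = respondent counts):
  (300/1350)×58.7 + (500/1350)×80.2 + (100/1350)×45.8 + (450/1350)×75.4 = 71.2741%
Post-stratified estimate weights by population shares:
  0.33×58.7 + 0.14×80.2 + 0.42×45.8 + 0.11×75.4 = 58.129%
Difference = 58.129 − 71.2741 = -13.1451 pp.

-13.1 percentage points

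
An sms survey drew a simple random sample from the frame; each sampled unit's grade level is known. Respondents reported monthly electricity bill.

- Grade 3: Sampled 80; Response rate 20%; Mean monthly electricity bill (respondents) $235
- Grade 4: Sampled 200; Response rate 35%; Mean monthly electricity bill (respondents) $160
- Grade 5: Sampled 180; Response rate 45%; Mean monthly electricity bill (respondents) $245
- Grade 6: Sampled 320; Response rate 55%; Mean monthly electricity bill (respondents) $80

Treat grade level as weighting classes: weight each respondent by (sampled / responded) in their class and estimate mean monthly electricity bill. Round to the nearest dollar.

$154

With weight = n_sampled/n_responded per class, the weighted class total is n_sampled:
  Grade 3: 80 × 235 = 18,800
  Grade 4: 200 × 160 = 32,000
  Grade 5: 180 × 245 = 44,100
  Grade 6: 320 × 80 = 25,600
Adjusted estimate = 120,500 / 780 = 154.487 → $154.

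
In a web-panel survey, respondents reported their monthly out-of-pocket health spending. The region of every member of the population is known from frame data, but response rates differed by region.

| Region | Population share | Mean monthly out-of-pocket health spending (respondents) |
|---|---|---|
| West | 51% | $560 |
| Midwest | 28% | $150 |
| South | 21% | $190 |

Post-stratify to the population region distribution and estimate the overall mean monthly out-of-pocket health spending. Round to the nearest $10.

Post-stratification weights by population share, not respondent share:
  West: 0.51 × 560 = 285.6
  Midwest: 0.28 × 150 = 42
  South: 0.21 × 190 = 39.9
Post-stratified estimate = 367.5 → $370.

$370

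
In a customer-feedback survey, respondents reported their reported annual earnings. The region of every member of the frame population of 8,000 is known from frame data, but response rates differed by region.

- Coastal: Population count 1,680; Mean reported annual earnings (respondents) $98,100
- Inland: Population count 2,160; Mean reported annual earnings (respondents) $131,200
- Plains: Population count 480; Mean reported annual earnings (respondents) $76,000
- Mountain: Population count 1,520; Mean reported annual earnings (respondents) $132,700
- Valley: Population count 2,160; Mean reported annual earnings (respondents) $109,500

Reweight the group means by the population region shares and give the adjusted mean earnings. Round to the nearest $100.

Weight each group's respondent value by its population share:
  Coastal: (1,680/8,000) × 98,100 = 20,601
  Inland: (2,160/8,000) × 131,200 = 35,424
  Plains: (480/8,000) × 76,000 = 4560
  Mountain: (1,520/8,000) × 132,700 = 25,213
  Valley: (2,160/8,000) × 109,500 = 29,565
Post-stratified estimate = 115,363 → $115,400.

$115,400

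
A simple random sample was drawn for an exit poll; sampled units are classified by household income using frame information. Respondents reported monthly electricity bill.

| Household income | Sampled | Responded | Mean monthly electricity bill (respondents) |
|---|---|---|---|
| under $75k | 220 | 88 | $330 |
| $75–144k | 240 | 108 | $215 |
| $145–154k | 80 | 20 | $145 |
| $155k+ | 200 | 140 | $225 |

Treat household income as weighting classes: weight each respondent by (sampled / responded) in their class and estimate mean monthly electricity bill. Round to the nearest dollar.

Class response rates: under $75k 88/220 = 40%, $75–144k 108/240 = 45%, $145–154k 20/80 = 25%, $155k+ 140/200 = 70%.
Weighting each respondent by the inverse class response rate inflates each class back to its sampled size, so the class weight is n_sampled:
  under $75k: 220 × 330 = 72,600
  $75–144k: 240 × 215 = 51,600
  $145–154k: 80 × 145 = 11,600
  $155k+: 200 × 225 = 45,000
Adjusted estimate = 180,800 / 740 = 244.324 → $244.

$244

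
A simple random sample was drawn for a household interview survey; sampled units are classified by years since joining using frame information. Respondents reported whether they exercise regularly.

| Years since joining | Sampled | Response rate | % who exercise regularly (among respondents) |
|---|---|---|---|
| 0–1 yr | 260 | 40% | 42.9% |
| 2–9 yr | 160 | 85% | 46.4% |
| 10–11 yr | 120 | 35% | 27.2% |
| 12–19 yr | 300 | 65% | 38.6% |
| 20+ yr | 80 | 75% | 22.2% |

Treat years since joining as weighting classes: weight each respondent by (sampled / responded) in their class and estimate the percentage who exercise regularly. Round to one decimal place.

Each respondent's weight = sampled/responded in their class; summing within a class gives n_sampled, so:
  0–1 yr: 260 × 42.9 = 11,154
  2–9 yr: 160 × 46.4 = 7424
  10–11 yr: 120 × 27.2 = 3264
  12–19 yr: 300 × 38.6 = 11,580
  20+ yr: 80 × 22.2 = 1776
Adjusted estimate = 35,198 / 920 = 38.2587 → 38.3%.

38.3%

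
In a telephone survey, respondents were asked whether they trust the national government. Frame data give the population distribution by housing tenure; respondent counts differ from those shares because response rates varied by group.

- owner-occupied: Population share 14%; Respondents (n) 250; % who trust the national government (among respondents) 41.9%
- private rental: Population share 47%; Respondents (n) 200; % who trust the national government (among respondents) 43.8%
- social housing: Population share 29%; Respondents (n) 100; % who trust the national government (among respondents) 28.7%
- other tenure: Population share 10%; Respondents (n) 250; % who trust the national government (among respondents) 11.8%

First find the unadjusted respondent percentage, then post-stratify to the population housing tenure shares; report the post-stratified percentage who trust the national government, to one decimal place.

Unadjusted (pooled respondent) estimate weights by respondent counts:
  (250/800)×41.9 + (200/800)×43.8 + (100/800)×28.7 + (250/800)×11.8 = 31.3188%
Post-stratified estimate weights by population shares:
  0.14×41.9 + 0.47×43.8 + 0.29×28.7 + 0.1×11.8 = 35.955%

36.0%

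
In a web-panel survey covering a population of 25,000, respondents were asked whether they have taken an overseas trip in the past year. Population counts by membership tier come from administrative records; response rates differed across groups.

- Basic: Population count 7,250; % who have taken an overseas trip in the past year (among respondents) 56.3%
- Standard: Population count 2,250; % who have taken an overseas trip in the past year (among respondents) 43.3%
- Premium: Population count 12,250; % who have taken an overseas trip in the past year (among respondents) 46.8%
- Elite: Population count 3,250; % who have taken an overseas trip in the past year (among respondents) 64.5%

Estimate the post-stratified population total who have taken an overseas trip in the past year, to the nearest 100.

Each cell contributes its population count × the respondent rate:
  Basic: 7,250 × 56.3% = 4081.75
  Standard: 2,250 × 43.3% = 974.25
  Premium: 12,250 × 46.8% = 5733
  Elite: 3,250 × 64.5% = 2096.25
Estimated total = 12885.2 → 12,900.

12,900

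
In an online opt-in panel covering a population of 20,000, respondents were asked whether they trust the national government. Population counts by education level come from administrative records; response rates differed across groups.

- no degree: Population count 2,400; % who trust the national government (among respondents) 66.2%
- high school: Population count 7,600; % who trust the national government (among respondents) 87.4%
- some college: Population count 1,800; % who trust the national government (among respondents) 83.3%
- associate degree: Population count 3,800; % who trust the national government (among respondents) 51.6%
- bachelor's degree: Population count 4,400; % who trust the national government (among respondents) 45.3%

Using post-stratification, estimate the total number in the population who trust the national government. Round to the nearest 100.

13,700

Each cell contributes its population count × the respondent rate:
  no degree: 2,400 × 66.2% = 1588.8
  high school: 7,600 × 87.4% = 6642.4
  some college: 1,800 × 83.3% = 1499.4
  associate degree: 3,800 × 51.6% = 1960.8
  bachelor's degree: 4,400 × 45.3% = 1993.2
Estimated total = 13684.6 → 13,700.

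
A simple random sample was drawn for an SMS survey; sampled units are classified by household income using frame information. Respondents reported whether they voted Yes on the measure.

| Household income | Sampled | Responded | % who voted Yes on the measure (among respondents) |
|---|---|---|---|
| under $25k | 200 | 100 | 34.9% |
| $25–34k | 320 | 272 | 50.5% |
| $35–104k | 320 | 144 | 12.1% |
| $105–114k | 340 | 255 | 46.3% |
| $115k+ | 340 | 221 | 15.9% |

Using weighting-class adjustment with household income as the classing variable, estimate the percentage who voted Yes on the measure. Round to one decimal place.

Class response rates: under $25k 100/200 = 50%, $25–34k 272/320 = 85%, $35–104k 144/320 = 45%, $105–114k 255/340 = 75%, $115k+ 221/340 = 65%.
Weighting each respondent by the inverse class response rate inflates each class back to its sampled size, so the class weight is n_sampled:
  under $25k: 200 × 34.9 = 6980
  $25–34k: 320 × 50.5 = 16,160
  $35–104k: 320 × 12.1 = 3872
  $105–114k: 340 × 46.3 = 15742
  $115k+: 340 × 15.9 = 5406
Adjusted estimate = 48,160 / 1,520 = 31.6842 → 31.7%.

31.7%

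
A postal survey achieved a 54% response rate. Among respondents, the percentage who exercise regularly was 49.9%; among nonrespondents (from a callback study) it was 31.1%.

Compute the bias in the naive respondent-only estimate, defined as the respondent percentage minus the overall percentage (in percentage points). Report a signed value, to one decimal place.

Nonresponse fraction = 1 − 0.54 = 0.46.
Bias = (nonresponse fraction) × (respondent percentage − nonrespondent percentage)
     = 0.46 × (49.9 − 31.1) = 0.46 × 18.8 = 8.648.

+8.6 percentage points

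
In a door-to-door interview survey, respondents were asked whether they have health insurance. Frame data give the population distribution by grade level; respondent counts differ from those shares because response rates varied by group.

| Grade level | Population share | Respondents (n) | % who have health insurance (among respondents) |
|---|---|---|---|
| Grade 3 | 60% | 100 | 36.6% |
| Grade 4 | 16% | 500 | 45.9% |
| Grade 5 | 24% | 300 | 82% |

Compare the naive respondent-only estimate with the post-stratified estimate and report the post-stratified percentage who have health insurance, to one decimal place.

Without adjustment, the pooled respondent share is:
  (100/900)×36.6 + (500/900)×45.9 + (300/900)×82 = 56.9%
Post-stratifying to population shares instead:
  0.6×36.6 + 0.16×45.9 + 0.24×82 = 48.984%

49.0%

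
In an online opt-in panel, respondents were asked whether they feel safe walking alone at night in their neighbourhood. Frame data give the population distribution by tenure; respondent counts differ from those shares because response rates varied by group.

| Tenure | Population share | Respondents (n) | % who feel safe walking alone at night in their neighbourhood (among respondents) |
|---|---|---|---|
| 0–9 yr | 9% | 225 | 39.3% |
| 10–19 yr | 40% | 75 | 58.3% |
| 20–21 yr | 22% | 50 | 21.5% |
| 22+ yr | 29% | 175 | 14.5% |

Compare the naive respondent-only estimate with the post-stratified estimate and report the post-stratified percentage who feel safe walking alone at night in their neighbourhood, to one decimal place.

35.8%

Naive respondent-only estimate (weights = respondent counts):
  (225/525)×39.3 + (75/525)×58.3 + (50/525)×21.5 + (175/525)×14.5 = 32.0524%
Reweighting by population tenure shares:
  0.09×39.3 + 0.4×58.3 + 0.22×21.5 + 0.29×14.5 = 35.792%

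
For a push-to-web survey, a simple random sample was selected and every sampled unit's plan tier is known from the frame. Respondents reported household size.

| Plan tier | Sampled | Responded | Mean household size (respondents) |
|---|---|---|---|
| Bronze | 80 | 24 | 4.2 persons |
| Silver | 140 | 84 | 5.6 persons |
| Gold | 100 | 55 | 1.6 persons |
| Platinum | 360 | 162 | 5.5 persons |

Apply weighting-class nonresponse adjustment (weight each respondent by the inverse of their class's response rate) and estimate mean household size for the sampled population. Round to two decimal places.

Response rates by class: Bronze 24/80 = 30%, Silver 84/140 = 60%, Gold 55/100 = 55%, Platinum 162/360 = 45%.
Inverse-response-rate weighting restores each class to its sampled count, so class totals weight by n_sampled:
  Bronze: 80 × 4.2 = 336
  Silver: 140 × 5.6 = 784
  Gold: 100 × 1.6 = 160
  Platinum: 360 × 5.5 = 1980
Adjusted estimate = 3260 / 680 = 4.79412 → 4.79.

4.79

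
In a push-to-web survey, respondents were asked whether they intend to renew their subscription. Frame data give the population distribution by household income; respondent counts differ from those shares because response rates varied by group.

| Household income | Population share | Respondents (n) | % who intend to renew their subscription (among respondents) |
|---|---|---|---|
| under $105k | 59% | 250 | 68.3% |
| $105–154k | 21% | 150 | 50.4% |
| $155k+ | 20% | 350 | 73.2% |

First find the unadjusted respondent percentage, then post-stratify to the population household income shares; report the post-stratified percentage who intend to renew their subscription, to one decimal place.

65.5%

Unadjusted (pooled respondent) estimate weights by respondent counts:
  (250/750)×68.3 + (150/750)×50.4 + (350/750)×73.2 = 67.0067%
Post-stratified estimate weights by population shares:
  0.59×68.3 + 0.21×50.4 + 0.2×73.2 = 65.521%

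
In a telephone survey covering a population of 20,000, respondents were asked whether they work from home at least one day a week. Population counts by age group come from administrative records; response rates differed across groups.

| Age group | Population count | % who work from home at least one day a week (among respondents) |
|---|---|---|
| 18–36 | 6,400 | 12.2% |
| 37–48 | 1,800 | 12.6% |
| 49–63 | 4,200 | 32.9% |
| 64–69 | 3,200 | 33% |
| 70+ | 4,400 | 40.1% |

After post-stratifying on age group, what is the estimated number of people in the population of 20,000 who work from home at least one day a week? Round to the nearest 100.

5,200

Apply each group's respondent rate to its population count:
  18–36: 6,400 × 12.2% = 780.8
  37–48: 1,800 × 12.6% = 226.8
  49–63: 4,200 × 32.9% = 1381.8
  64–69: 3,200 × 33% = 1056
  70+: 4,400 × 40.1% = 1764.4
Estimated total = 5209.8 → 5,200.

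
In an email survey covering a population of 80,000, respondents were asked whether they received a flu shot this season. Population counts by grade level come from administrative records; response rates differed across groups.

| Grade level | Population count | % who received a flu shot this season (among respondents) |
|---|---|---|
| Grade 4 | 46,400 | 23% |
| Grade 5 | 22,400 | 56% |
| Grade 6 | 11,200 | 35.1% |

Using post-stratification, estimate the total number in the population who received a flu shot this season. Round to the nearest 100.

Each cell contributes its population count × the respondent rate:
  Grade 4: 46,400 × 23% = 10,672
  Grade 5: 22,400 × 56% = 12,544
  Grade 6: 11,200 × 35.1% = 3931.2
Estimated total = 27147.2 → 27,100.

27,100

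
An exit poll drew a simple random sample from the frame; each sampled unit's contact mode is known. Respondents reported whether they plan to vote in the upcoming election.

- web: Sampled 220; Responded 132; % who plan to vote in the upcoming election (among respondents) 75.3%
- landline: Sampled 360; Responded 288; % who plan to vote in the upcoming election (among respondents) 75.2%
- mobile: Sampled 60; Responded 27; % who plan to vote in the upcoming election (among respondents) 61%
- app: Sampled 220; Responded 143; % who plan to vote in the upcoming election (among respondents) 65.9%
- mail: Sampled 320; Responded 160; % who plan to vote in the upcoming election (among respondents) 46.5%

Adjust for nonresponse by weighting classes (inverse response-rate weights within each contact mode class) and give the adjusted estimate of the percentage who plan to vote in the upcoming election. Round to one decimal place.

Response rates by class: web 132/220 = 60%, landline 288/360 = 80%, mobile 27/60 = 45%, app 143/220 = 65%, mail 160/320 = 50%.
With weight = n_sampled/n_responded per class, the weighted class total is n_sampled:
  web: 220 × 75.3 = 16,566
  landline: 360 × 75.2 = 27,072
  mobile: 60 × 61 = 3660
  app: 220 × 65.9 = 14498
  mail: 320 × 46.5 = 14,880
Adjusted estimate = 76,676 / 1,180 = 64.9797 → 65.0%.

65.0%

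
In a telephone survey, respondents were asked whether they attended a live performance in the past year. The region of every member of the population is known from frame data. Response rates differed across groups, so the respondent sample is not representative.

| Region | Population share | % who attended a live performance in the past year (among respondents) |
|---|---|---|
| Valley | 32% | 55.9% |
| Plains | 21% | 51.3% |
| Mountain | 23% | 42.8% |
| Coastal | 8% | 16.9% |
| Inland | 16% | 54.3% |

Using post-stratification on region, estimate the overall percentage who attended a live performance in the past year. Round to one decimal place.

Post-stratification weights by population share, not respondent share:
  Valley: 0.32 × 55.9 = 17.888
  Plains: 0.21 × 51.3 = 10.773
  Mountain: 0.23 × 42.8 = 9.844
  Coastal: 0.08 × 16.9 = 1.352
  Inland: 0.16 × 54.3 = 8.688
Post-stratified estimate = 48.545 → 48.5%.

48.5%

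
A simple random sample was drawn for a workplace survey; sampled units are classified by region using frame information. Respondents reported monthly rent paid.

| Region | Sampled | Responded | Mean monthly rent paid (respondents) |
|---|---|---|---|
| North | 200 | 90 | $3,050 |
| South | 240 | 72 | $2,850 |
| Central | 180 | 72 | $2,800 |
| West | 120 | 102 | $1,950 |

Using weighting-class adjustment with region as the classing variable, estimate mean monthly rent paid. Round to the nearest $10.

$2,750

Response rates by class: North 90/200 = 45%, South 72/240 = 30%, Central 72/180 = 40%, West 102/120 = 85%.
Weighting each respondent by the inverse class response rate inflates each class back to its sampled size, so the class weight is n_sampled:
  North: 200 × 3050 = 610,000
  South: 240 × 2850 = 684,000
  Central: 180 × 2800 = 504,000
  West: 120 × 1950 = 234,000
Adjusted estimate = 2,032,000 / 740 = 2745.95 → $2,750.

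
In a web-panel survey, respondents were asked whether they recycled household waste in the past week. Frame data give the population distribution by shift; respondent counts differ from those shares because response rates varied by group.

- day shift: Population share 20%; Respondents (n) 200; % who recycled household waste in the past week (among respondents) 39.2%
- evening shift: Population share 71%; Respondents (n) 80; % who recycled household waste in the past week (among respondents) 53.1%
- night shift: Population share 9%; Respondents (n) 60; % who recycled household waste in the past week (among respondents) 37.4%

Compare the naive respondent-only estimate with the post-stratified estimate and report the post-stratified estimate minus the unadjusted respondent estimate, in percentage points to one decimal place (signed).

+6.8 percentage points

Naive respondent-only estimate (weights = respondent counts):
  (200/340)×39.2 + (80/340)×53.1 + (60/340)×37.4 = 42.1529%
Post-stratified estimate weights by population shares:
  0.2×39.2 + 0.71×53.1 + 0.09×37.4 = 48.907%
Difference = 48.907 − 42.1529 = 6.7541 pp.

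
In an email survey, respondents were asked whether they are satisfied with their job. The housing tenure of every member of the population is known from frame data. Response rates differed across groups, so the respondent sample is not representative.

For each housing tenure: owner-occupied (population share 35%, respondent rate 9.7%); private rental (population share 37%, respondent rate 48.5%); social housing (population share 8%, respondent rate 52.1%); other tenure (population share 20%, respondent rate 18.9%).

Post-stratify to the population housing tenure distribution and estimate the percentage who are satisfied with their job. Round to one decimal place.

29.3%

Post-stratification weights by population share, not respondent share:
  owner-occupied: 0.35 × 9.7 = 3.395
  private rental: 0.37 × 48.5 = 17.945
  social housing: 0.08 × 52.1 = 4.168
  other tenure: 0.2 × 18.9 = 3.78
Post-stratified estimate = 29.288 → 29.3%.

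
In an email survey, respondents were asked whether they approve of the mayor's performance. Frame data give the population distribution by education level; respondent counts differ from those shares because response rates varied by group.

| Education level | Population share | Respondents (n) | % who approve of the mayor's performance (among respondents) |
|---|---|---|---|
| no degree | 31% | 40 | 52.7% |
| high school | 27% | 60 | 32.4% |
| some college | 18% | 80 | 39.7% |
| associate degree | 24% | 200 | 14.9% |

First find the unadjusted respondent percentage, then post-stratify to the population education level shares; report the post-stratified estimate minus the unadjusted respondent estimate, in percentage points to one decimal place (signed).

+8.9 percentage points

Naive respondent-only estimate (weights = respondent counts):
  (40/380)×52.7 + (60/380)×32.4 + (80/380)×39.7 + (200/380)×14.9 = 26.8632%
Reweighting by population education level shares:
  0.31×52.7 + 0.27×32.4 + 0.18×39.7 + 0.24×14.9 = 35.807%
Difference = 35.807 − 26.8632 = 8.9438 pp.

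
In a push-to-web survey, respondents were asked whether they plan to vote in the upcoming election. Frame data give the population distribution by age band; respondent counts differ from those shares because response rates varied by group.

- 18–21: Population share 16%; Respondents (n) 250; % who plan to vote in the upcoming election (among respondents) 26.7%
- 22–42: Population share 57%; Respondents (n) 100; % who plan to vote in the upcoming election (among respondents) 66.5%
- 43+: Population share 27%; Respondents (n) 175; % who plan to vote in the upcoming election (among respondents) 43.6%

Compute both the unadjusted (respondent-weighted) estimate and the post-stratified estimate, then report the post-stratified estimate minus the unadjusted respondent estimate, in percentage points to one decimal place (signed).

+14.0 percentage points

Unadjusted (pooled respondent) estimate weights by respondent counts:
  (250/525)×26.7 + (100/525)×66.5 + (175/525)×43.6 = 39.9143%
Post-stratifying to population shares instead:
  0.16×26.7 + 0.57×66.5 + 0.27×43.6 = 53.949%
Difference = 53.949 − 39.9143 = 14.0347 pp.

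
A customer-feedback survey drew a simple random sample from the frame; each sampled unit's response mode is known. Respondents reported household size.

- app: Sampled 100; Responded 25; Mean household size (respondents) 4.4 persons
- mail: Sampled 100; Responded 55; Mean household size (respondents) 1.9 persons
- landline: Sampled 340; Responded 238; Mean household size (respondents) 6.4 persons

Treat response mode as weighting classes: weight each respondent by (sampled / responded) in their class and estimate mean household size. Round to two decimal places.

5.20

Class response rates: app 25/100 = 25%, mail 55/100 = 55%, landline 238/340 = 70%.
Inverse-response-rate weighting restores each class to its sampled count, so class totals weight by n_sampled:
  app: 100 × 4.4 = 440
  mail: 100 × 1.9 = 190
  landline: 340 × 6.4 = 2176
Adjusted estimate = 2806 / 540 = 5.1963 → 5.20.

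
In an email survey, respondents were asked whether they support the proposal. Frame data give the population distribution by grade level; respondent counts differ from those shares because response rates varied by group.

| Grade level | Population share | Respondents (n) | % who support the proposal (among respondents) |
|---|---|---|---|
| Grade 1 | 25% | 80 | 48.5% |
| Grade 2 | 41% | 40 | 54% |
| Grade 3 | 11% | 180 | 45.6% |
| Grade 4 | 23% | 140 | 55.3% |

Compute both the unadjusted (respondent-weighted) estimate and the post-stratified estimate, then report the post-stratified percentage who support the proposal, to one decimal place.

Without adjustment, the pooled respondent share is:
  (80/440)×48.5 + (40/440)×54 + (180/440)×45.6 + (140/440)×55.3 = 49.9773%
Post-stratified estimate weights by population shares:
  0.25×48.5 + 0.41×54 + 0.11×45.6 + 0.23×55.3 = 52%

52.0%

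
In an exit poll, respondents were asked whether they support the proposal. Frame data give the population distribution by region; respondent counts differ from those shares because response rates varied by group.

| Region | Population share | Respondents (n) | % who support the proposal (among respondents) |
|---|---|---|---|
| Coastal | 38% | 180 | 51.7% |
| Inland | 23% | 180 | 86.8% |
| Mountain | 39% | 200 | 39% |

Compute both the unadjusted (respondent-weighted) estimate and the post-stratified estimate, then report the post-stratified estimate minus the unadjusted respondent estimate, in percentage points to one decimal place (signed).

-3.6 percentage points

Without adjustment, the pooled respondent share is:
  (180/560)×51.7 + (180/560)×86.8 + (200/560)×39 = 58.4464%
Post-stratifying to population shares instead:
  0.38×51.7 + 0.23×86.8 + 0.39×39 = 54.82%
Difference = 54.82 − 58.4464 = -3.6264 pp.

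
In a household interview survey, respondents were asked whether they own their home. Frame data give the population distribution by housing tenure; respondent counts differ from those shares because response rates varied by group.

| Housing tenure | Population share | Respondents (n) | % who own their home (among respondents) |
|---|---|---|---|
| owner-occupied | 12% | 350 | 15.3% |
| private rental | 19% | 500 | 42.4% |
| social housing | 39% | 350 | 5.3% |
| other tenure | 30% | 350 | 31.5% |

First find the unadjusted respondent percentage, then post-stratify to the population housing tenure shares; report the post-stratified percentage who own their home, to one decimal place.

21.4%

Unadjusted (pooled respondent) estimate weights by respondent counts:
  (350/1550)×15.3 + (500/1550)×42.4 + (350/1550)×5.3 + (350/1550)×31.5 = 25.4419%
Post-stratified estimate weights by population shares:
  0.12×15.3 + 0.19×42.4 + 0.39×5.3 + 0.3×31.5 = 21.409%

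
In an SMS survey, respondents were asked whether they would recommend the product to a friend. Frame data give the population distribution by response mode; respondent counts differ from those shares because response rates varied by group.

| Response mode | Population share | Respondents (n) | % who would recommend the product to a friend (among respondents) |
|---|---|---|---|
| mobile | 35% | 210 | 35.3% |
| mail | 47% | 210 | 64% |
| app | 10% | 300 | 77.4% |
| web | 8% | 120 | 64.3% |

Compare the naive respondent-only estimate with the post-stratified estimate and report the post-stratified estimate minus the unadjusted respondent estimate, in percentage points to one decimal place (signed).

Naive respondent-only estimate (weights = respondent counts):
  (210/840)×35.3 + (210/840)×64 + (300/840)×77.4 + (120/840)×64.3 = 61.6536%
Post-stratifying to population shares instead:
  0.35×35.3 + 0.47×64 + 0.1×77.4 + 0.08×64.3 = 55.319%
Difference = 55.319 − 61.6536 = -6.3346 pp.

-6.3 percentage points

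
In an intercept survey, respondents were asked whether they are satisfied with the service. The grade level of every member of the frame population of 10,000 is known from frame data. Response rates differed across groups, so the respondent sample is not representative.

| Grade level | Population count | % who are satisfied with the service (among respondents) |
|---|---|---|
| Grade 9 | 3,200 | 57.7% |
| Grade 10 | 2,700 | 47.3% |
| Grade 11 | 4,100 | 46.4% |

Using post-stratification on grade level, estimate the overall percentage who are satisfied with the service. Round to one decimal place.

50.3%

Weight each group's respondent value by its population share:
  Grade 9: (3,200/10,000) × 57.7 = 18.464
  Grade 10: (2,700/10,000) × 47.3 = 12.771
  Grade 11: (4,100/10,000) × 46.4 = 19.024
Post-stratified estimate = 50.259 → 50.3%.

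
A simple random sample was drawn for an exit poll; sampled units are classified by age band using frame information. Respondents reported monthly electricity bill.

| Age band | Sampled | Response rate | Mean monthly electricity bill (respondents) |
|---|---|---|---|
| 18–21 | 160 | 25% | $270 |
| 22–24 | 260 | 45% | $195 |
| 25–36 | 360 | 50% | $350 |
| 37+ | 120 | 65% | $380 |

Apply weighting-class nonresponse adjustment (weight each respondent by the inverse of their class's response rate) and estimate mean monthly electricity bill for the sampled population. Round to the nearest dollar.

$295

With weight = n_sampled/n_responded per class, the weighted class total is n_sampled:
  18–21: 160 × 270 = 43,200
  22–24: 260 × 195 = 50,700
  25–36: 360 × 350 = 126,000
  37+: 120 × 380 = 45,600
Adjusted estimate = 265,500 / 900 = 295 → $295.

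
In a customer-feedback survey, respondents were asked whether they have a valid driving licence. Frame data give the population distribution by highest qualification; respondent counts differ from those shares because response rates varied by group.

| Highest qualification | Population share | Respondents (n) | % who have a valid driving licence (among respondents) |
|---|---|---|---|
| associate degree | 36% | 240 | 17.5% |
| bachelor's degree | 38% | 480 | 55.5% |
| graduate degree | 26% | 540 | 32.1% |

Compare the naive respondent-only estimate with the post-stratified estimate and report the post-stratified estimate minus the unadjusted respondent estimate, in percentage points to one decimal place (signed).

-2.5 percentage points

Without adjustment, the pooled respondent share is:
  (240/1260)×17.5 + (480/1260)×55.5 + (540/1260)×32.1 = 38.2333%
Post-stratifying to population shares instead:
  0.36×17.5 + 0.38×55.5 + 0.26×32.1 = 35.736%
Difference = 35.736 − 38.2333 = -2.4973 pp.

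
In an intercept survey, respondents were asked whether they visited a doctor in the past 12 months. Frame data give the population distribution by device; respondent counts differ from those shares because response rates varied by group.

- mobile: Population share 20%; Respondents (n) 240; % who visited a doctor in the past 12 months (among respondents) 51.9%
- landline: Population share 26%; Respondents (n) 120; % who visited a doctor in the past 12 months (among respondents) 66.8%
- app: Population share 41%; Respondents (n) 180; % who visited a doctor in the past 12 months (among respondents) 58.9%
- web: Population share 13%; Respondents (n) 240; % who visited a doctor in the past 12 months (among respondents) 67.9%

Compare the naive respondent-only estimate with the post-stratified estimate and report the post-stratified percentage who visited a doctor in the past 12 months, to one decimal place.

60.7%

Unadjusted (pooled respondent) estimate weights by respondent counts:
  (240/780)×51.9 + (120/780)×66.8 + (180/780)×58.9 + (240/780)×67.9 = 60.7308%
Reweighting by population device shares:
  0.2×51.9 + 0.26×66.8 + 0.41×58.9 + 0.13×67.9 = 60.724%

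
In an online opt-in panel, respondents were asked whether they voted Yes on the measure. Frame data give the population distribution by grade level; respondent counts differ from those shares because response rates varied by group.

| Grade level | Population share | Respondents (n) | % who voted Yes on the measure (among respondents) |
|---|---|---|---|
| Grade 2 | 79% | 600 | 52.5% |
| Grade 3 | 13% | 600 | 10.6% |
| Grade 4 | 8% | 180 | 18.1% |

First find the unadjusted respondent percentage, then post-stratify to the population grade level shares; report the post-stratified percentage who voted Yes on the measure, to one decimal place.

44.3%

Without adjustment, the pooled respondent share is:
  (600/1380)×52.5 + (600/1380)×10.6 + (180/1380)×18.1 = 29.7957%
Post-stratified estimate weights by population shares:
  0.79×52.5 + 0.13×10.6 + 0.08×18.1 = 44.301%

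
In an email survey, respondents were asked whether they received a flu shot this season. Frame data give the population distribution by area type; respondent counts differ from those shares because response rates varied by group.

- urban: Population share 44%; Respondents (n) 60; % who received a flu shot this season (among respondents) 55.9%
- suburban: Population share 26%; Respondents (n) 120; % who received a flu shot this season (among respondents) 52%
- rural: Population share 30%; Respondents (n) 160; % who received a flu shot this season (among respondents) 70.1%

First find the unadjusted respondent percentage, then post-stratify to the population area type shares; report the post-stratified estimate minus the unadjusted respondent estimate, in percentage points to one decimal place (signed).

-2.1 percentage points

Unadjusted (pooled respondent) estimate weights by respondent counts:
  (60/340)×55.9 + (120/340)×52 + (160/340)×70.1 = 61.2059%
Reweighting by population area type shares:
  0.44×55.9 + 0.26×52 + 0.3×70.1 = 59.146%
Difference = 59.146 − 61.2059 = -2.0599 pp.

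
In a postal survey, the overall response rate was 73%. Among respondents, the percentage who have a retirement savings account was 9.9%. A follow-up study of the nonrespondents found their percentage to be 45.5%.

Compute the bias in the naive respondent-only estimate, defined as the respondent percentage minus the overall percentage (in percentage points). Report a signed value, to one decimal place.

Nonresponse fraction = 1 − 0.73 = 0.27.
Bias = (nonresponse fraction) × (respondent percentage − nonrespondent percentage)
     = 0.27 × (9.9 − 45.5) = 0.27 × -35.6 = -9.612.

-9.6 percentage points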